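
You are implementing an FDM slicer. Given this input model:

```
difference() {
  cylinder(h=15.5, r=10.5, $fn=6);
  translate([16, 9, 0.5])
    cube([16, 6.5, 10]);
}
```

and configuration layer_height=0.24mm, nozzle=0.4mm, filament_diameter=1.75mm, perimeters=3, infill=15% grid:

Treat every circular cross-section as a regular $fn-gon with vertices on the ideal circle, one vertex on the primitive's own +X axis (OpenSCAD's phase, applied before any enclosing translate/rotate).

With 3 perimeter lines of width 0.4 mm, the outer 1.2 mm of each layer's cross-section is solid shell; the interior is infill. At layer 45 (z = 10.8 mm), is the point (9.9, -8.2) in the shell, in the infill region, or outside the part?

At z = 10.8 mm: the r=10.5 cylinder gives a regular 6-gon of circumradius 10.5 (constant along its height); the cube at (16, 9) is not intersected at this z (z outside [0.5, 10.5]); After the difference (first − rest): none of the subtracted shapes is present at this height, so the r=10.5 cylinder is unchanged — 1 connected region. Overall, the cross-section is a single solid region. The nearest boundary edge runs (5.25, -9.09)→(10.50, 0.00); distance from the point to it = 3.58 mm. The point is not inside any of the regions above, so it lies outside the cross-section (3.58 mm from the nearest boundary).

outside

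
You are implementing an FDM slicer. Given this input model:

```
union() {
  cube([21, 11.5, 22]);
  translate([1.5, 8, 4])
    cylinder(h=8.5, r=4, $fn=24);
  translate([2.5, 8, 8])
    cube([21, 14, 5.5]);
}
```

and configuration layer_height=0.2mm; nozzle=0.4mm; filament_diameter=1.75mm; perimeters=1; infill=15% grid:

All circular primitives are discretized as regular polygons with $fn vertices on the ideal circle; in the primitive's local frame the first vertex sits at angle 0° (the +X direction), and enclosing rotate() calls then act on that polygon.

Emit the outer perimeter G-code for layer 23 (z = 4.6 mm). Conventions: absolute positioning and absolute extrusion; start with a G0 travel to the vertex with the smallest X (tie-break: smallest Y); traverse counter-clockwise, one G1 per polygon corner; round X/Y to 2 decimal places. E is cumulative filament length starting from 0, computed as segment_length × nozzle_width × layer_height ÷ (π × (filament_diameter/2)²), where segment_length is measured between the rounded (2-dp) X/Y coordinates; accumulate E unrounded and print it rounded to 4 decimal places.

At z = 4.6 mm: the cube (footprint 21×11.5) is included at this height; the r=4 cylinder at (1.5, 8) contributes a regular 24-gon of circumradius 4; the cube at (2.5, 8) is absent (z outside [8, 13.5]); Merging all regions: the regions partially overlap (shared area 35.31 mm²), so overlapping operands fuse into one piece — 1 connected region. The outline is a single polygon with 17 vertices. Extrusion per mm of travel: 0.4 × 0.2 / (π × 0.875²) = 0.033260. Accumulating E over each segment gives final E = 2.2414.

G0 X-2.50 Y8.00 Z4.60
G1 X-2.36 Y6.96 E0.0349
G1 X-1.96 Y6.00 E0.0695
G1 X-1.33 Y5.17 E0.1042
G1 X-0.50 Y4.54 E0.1388
G1 X0.00 Y4.33 E0.1568
G1 X0.00 Y0.00 E0.3009
G1 X21.00 Y0.00 E0.9993
G1 X21.00 Y11.50 E1.3818
G1 X3.41 Y11.50 E1.9669
G1 X2.54 Y11.86 E1.9982
G1 X1.50 Y12.00 E2.0331
G1 X0.46 Y11.86 E2.0680
G1 X-0.50 Y11.46 E2.1026
G1 X-1.33 Y10.83 E2.1372
G1 X-1.96 Y10.00 E2.1719
G1 X-2.36 Y9.04 E2.2065
G1 X-2.50 Y8.00 E2.2414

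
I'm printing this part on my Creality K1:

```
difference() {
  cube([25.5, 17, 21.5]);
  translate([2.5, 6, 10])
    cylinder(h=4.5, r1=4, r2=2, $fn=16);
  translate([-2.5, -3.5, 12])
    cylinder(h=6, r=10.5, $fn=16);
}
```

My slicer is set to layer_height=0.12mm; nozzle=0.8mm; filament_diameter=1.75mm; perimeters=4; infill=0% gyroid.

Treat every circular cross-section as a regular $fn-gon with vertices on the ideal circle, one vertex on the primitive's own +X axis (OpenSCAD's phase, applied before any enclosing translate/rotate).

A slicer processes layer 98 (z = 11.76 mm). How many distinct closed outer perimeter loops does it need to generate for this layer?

At z = 11.76 mm: the cube (footprint 25.5×17) is included at this height; the cone at (2.5, 6): at t=0.391 of its height the radius interpolates to r₁+(r₂−r₁)t = 3.218, giving a regular 16-gon of that circumradius; the cylinder at (-2.5, -3.5) does not reach this height (z outside [12, 18]); Subtracting the remaining from the first: starting from the 25.5×17 cube, the cone at (2.5, 6) partially overlaps it — only the 29.90 mm² overlap (of its 31.70 mm²) is removed, clipping the outline — 1 connected region. The result has 1 disconnected region.

1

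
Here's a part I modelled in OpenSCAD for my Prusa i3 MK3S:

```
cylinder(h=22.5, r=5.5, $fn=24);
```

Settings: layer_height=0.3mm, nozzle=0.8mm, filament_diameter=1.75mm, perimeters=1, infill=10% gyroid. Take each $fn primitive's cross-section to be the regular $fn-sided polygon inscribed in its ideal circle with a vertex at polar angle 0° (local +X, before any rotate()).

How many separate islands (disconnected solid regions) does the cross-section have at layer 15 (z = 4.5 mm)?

At z = 4.5 mm: the r=5.5 cylinder contributes a regular 24-gon of circumradius 5.5. Overall, the cross-section is a single solid region. Island count = 1.

1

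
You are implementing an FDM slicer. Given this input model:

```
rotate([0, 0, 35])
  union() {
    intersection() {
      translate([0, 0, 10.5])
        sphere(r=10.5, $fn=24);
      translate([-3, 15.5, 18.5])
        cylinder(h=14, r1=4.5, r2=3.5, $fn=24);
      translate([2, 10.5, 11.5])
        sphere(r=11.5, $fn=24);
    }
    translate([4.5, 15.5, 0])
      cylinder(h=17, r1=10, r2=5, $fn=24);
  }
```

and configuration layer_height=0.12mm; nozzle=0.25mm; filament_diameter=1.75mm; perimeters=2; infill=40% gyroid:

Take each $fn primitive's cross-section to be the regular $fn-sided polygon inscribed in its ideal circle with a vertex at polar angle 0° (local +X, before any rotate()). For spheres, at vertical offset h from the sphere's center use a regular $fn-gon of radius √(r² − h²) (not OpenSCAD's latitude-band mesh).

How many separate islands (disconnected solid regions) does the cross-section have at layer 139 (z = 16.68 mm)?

At z = 16.68 mm: the r=10.5 sphere slices to a regular 24-gon of circumradius 8.489 (√(r²−h²) with h=6.18 from center); the cone at (-3, 15.5) is not intersected at this z (z outside [18.5, 32.5]); the sphere at (2, 10.5): section is a regular 24-gon, circumradius = √(r²−h²) = √(11.5²−5.18²) = 10.267; Keeping only the common overlap: at least one operand is absent at this height, so nothing remains; the cone at (4.5, 15.5) contributes a regular 24-gon of circumradius 5.094 (interpolated between r1=10 and r2=5 at t=0.981); Combining (union): only the cone at (4.5, 15.5) is present, so the union is just that shape — 1 connected region; (whole slice rotated 35° about Z — lengths, areas and connectivity unchanged). Overall, the cross-section is a single solid region. Island count = 1.

1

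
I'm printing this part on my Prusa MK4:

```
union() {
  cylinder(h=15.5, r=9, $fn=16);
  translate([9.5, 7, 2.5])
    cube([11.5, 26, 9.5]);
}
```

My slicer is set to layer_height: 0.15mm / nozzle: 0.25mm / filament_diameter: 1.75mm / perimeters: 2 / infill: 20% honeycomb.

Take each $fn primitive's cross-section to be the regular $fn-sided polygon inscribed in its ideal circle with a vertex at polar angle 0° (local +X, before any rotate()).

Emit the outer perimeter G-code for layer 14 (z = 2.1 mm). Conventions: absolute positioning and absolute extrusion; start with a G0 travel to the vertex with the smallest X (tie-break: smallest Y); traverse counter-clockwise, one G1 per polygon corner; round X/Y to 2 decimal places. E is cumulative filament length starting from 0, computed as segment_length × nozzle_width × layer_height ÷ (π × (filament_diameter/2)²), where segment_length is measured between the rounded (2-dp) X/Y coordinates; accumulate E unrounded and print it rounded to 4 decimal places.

G0 X-9.00 Y0.00 Z2.10
G1 X-8.31 Y-3.44 E0.0547
G1 X-6.36 Y-6.36 E0.1094
G1 X-3.44 Y-8.31 E0.1642
G1 X0.00 Y-9.00 E0.2189
G1 X3.44 Y-8.31 E0.2736
G1 X6.36 Y-6.36 E0.3283
G1 X8.31 Y-3.44 E0.3831
G1 X9.00 Y0.00 E0.4378
G1 X8.31 Y3.44 E0.4925
G1 X6.36 Y6.36 E0.5472
G1 X3.44 Y8.31 E0.6020
G1 X0.00 Y9.00 E0.6567
G1 X-3.44 Y8.31 E0.7114
G1 X-6.36 Y6.36 E0.7661
G1 X-8.31 Y3.44 E0.8208
G1 X-9.00 Y0.00 E0.8755

At z = 2.1 mm: the cylinder: section is a regular 16-gon, circumradius r=9; the cube at (9.5, 7) is not intersected at this z (z outside [2.5, 12]); Merging all regions: only the r=9 cylinder is present, so the union is just that shape — 1 connected region. The outline is a single polygon with 16 vertices. Extrusion per mm of travel: 0.25 × 0.15 / (π × 0.875²) = 0.015591. Accumulating E over each segment gives final E = 0.8755.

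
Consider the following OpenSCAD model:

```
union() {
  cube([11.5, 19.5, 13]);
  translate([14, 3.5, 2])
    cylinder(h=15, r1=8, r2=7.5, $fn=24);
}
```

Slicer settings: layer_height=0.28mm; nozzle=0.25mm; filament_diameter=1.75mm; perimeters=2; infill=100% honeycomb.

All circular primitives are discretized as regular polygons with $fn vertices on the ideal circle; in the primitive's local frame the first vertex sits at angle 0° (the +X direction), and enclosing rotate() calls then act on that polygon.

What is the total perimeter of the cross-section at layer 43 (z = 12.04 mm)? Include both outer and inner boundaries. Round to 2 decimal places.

At z = 12.04 mm: the cube (footprint 11.5×19.5) is included at this height (perimeter 62.00 mm); the cone at (14, 3.5) contributes a regular 24-gon of circumradius 7.665 (interpolated between r1=8 and r2=7.5 at t=0.669) (perimeter = 2·24·7.665·sin(180°/24) = 48.03 mm); Taking the union: the regions partially overlap (shared area 43.86 mm²), so the edge portions inside another operand are dropped and the merged outline is re-measured after clipping — boundary = 81.97 mm. Overall, the cross-section is a single solid region. Total boundary length (outer) = 81.97 mm.

81.97 mm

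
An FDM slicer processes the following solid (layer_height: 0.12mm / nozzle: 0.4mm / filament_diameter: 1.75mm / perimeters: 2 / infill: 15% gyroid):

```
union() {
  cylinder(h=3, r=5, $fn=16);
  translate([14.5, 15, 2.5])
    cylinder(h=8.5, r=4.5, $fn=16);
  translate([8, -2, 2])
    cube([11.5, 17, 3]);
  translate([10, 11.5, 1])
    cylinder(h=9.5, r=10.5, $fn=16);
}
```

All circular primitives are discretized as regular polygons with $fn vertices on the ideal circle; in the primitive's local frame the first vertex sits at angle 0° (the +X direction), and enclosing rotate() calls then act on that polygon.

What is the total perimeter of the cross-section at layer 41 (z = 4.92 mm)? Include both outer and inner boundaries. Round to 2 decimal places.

At z = 4.92 mm: the cylinder is not intersected at this z (z outside [0, 3]); the cylinder at (14.5, 15): section is a regular 16-gon, circumradius r=4.5 (perimeter = 2·16·4.500·sin(180°/16) = 28.09 mm); the cube at (8, -2) is present — its section is the full 11.5×17 rectangle (perimeter 57.00 mm); the r=10.5 cylinder at (10, 11.5) gives a regular 16-gon of circumradius 10.5 (constant along its height) (perimeter = 2·16·10.500·sin(180°/16) = 65.55 mm); Taking the union: the regions partially overlap (shared area 204.79 mm²), so the edge portions inside another operand are dropped and the merged outline is re-measured after clipping — boundary = 75.66 mm. Overall, the cross-section is a single solid region. Total boundary length (outer) = 75.66 mm.

75.66 mm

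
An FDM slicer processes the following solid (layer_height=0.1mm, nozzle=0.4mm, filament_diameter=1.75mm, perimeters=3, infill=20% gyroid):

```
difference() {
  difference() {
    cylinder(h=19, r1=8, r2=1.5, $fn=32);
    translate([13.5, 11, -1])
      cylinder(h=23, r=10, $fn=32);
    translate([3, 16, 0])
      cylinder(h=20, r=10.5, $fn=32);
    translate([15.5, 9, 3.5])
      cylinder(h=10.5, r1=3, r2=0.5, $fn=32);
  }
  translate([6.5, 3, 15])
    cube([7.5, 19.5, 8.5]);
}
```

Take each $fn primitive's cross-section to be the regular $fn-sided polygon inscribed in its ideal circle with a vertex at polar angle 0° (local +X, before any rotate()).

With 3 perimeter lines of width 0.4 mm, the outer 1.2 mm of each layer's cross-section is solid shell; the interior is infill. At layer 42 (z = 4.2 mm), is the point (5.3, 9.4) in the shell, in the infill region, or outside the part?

outside

At z = 4.2 mm: the cone contributes a regular 32-gon of circumradius 6.563 (interpolated between r1=8 and r2=1.5 at t=0.221); the r=10 cylinder at (13.5, 11) gives a regular 32-gon of circumradius 10 (constant along its height); the cylinder at (3, 16): section is a regular 32-gon, circumradius r=10.5; the cone at (15.5, 9) (r1=3→r2=0.5) has section circumradius 2.833 here — a regular 32-gon; Subtracting the remaining from the first: starting from the cone, the r=10 cylinder at (13.5, 11) misses the remaining region (no effect); the r=10.5 cylinder at (3, 16) partially overlaps it — only the 2.35 mm² overlap (of its 344.14 mm²) is removed, clipping the outline; the cone at (15.5, 9) misses the remaining region (no effect) — 1 connected region; the cube at (6.5, 3) does not reach this height (z outside [15, 23.5]); Taking the first minus the rest: none of the subtracted shapes is present at this height, so the result so far is unchanged — 1 connected region. Overall, the cross-section is a single solid region. The nearest boundary edge runs (3.00, 5.50)→(3.48, 5.55); distance from the point to it = 4.26 mm. The point is not inside any of the regions above, so it lies outside the cross-section (4.26 mm from the nearest boundary).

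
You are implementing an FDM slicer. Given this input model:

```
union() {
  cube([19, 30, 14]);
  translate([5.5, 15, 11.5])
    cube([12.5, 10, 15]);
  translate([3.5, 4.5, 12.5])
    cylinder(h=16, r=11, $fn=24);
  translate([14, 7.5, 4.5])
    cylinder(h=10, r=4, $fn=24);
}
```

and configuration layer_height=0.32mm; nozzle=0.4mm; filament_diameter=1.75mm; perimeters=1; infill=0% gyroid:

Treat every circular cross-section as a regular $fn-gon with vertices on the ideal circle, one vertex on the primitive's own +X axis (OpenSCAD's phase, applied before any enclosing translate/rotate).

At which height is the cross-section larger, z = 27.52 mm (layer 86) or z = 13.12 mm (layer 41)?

layer 41 (z = 13.12 mm)

Layer 86 (z = 27.52): the cube is not intersected at this z (z outside [0, 14]); the cube at (5.5, 15) does not reach this height (z outside [11.5, 26.5]); the cylinder at (3.5, 4.5): section is a regular 24-gon, circumradius r=11 (area = (24/2)·11.000²·sin(360°/24) = 375.81 mm²); the cylinder at (14, 7.5) is absent (z outside [4.5, 14.5]); Combining (union): only the r=11 cylinder at (3.5, 4.5) is present, so the union is just that shape — area = 375.81 mm². So its area = 375.81 mm². Layer 41 (z = 13.12): the cube is present — its section is the full 19×30 rectangle (area 570.00 mm²); the cube at (5.5, 15) is present — its section is the full 12.5×10 rectangle (area 125.00 mm²); the r=11 cylinder at (3.5, 4.5) contributes a regular 24-gon of circumradius 11 (area = (24/2)·11.000²·sin(360°/24) = 375.81 mm²); the r=4 cylinder at (14, 7.5) gives a regular 24-gon of circumradius 4 (constant along its height) (area = (24/2)·4.000²·sin(360°/24) = 49.69 mm²); Merging all regions: the regions partially overlap — summed areas 1120.50 mm² minus the doubly-counted overlap 369.81 mm² gives 750.69 mm² — area = 750.69 mm². So its area = 750.69 mm². Layer 41 is larger (750.69 vs 375.81 mm²).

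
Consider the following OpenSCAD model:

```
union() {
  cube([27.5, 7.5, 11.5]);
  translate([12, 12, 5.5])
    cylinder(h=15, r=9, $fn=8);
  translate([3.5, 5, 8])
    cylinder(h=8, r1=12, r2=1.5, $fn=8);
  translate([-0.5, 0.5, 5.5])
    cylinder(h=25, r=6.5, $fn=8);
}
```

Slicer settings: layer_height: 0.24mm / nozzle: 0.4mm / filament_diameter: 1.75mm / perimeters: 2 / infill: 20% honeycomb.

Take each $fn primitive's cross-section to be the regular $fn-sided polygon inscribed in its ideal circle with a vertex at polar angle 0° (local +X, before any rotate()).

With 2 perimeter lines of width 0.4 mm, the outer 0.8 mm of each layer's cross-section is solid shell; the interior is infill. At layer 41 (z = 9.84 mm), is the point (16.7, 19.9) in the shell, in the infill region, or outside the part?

At z = 9.84 mm: the cube is present — its section is the full 27.5×7.5 rectangle; the cylinder at (12, 12): section is a regular 8-gon, circumradius r=9; the cone at (3.5, 5) contributes a regular 8-gon of circumradius 9.585 (interpolated between r1=12 and r2=1.5 at t=0.230); the r=6.5 cylinder at (-0.5, 0.5) gives a regular 8-gon of circumradius 6.5 (constant along its height); Merging all regions: the regions partially overlap (shared area 262.19 mm²), so overlapping operands fuse into one piece — 1 connected region. Overall, the cross-section is a single solid region. The nearest boundary edge runs (12.00, 21.00)→(18.36, 18.36); distance from the point to it = 0.78 mm. The point is not inside any of the regions above, so it lies outside the cross-section (0.78 mm from the nearest boundary).

outside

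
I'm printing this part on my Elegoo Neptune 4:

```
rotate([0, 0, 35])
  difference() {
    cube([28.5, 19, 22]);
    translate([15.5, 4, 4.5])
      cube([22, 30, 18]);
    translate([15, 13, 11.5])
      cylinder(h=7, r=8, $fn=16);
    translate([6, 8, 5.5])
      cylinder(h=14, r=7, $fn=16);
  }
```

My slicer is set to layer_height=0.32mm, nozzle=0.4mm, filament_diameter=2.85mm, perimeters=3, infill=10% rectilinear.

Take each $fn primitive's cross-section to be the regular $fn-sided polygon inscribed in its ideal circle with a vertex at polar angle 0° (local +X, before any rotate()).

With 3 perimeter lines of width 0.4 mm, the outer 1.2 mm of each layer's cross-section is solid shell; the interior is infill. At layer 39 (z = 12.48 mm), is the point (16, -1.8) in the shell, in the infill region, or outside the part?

outside

At z = 12.48 mm: the cube is present — its section is the full 28.5×19 rectangle; the cube at (15.5, 4) is present — its section is the full 22×30 rectangle; the r=8 cylinder at (15, 13) gives a regular 16-gon of circumradius 8 (constant along its height); the r=7 cylinder at (6, 8) contributes a regular 16-gon of circumradius 7; Taking the first minus the rest: starting from the 28.5×19 cube, the 22×30 cube at (15.5, 4) partially overlaps it — only the 195.00 mm² overlap (of its 660.00 mm²) is removed, clipping the outline; the r=8 cylinder at (15, 13) partially overlaps it — only the 98.30 mm² overlap (of its 195.93 mm²) is removed, clipping the outline; the r=7 cylinder at (6, 8) partially overlaps it — only the 112.73 mm² overlap (of its 150.01 mm²) is removed, clipping the outline — 2 connected regions; (whole slice rotated 35° about Z — lengths, areas and connectivity unchanged). Overall, the cross-section has 2 separate islands. Undo the 35° rotation: the query point maps to (12.074, -10.652) in the un-rotated model frame. The nearest boundary edge runs (28.50, 0.00)→(0.00, 0.00); distance from the point to it = 10.65 mm. The point is not inside any of the regions above, so it lies outside the cross-section (10.65 mm from the nearest boundary).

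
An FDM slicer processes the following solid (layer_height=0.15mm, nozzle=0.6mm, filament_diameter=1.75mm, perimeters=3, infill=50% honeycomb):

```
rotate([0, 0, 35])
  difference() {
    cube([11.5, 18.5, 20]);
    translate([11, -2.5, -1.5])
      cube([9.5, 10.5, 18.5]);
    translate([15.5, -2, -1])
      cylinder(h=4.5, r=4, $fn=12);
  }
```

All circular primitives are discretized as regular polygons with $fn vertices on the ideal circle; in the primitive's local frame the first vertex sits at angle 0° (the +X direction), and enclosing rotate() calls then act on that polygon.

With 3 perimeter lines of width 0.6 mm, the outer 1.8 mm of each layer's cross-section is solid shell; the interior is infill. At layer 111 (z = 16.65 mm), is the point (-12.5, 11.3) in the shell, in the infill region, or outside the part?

outside

At z = 16.65 mm: the cube is present — its section is the full 11.5×18.5 rectangle; the cube at (11, -2.5) is present — its section is the full 9.5×10.5 rectangle; the cylinder at (15.5, -2) is not intersected at this z (z outside [-1, 3.5]); Subtracting the remaining from the first: starting from the 11.5×18.5 cube, the 9.5×10.5 cube at (11, -2.5) partially overlaps it — only the 4.00 mm² overlap (of its 99.75 mm²) is removed, clipping the outline — 1 connected region; (whole slice rotated 35° about Z — lengths, areas and connectivity unchanged). Overall, the cross-section is a single solid region. Undo the 35° rotation: the query point maps to (-3.758, 16.426) in the un-rotated model frame. The nearest boundary edge runs (0.00, 0.00)→(0.00, 18.50); distance from the point to it = 3.76 mm. The point is not inside any of the regions above, so it lies outside the cross-section (3.76 mm from the nearest boundary).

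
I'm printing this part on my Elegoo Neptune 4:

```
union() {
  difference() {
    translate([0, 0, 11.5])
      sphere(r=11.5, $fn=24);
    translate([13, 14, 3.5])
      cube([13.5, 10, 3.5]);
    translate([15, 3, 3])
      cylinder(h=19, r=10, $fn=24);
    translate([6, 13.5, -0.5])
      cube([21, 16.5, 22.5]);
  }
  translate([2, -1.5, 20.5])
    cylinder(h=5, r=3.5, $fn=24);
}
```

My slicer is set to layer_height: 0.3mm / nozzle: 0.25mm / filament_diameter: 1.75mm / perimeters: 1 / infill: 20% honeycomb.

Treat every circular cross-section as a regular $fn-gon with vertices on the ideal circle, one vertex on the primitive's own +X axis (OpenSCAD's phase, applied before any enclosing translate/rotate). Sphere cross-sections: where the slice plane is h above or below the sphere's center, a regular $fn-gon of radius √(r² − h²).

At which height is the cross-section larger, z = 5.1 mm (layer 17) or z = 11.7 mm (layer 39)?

layer 39 (z = 11.7 mm)

Layer 17 (z = 5.1): the r=11.5 sphere slices to a regular 24-gon of circumradius 9.555 (√(r²−h²) with h=6.4 from center) (area = (24/2)·9.555²·sin(360°/24) = 283.53 mm²); the 13.5×10 cube at (13, 14) contributes its full rectangle (area 135.00 mm²); the r=10 cylinder at (15, 3) contributes a regular 24-gon of circumradius 10 (area = (24/2)·10.000²·sin(360°/24) = 310.58 mm²); the cube at (6, 13.5) is present — its section is the full 21×16.5 rectangle (area 346.50 mm²); Subtracting the remaining from the first: starting from the r=11.5 sphere (283.53 mm²), the 13.5×10 cube at (13, 14) misses the remaining region (no effect); the r=10 cylinder at (15, 3) partially overlaps it — only the 33.94 mm² overlap (of its 310.58 mm²) is removed, clipping the outline; the 21×16.5 cube at (6, 13.5) misses the remaining region (no effect) — area = 249.60 mm²; the cylinder at (2, -1.5) does not reach this height (z outside [20.5, 25.5]); Taking the union: only the result so far is present, so the union is just that shape — area = 249.60 mm². So its area = 249.60 mm². Layer 39 (z = 11.7): the r=11.5 sphere contributes a regular 24-gon of circumradius √(11.5²−0.2²) = 11.498 (area = (24/2)·11.498²·sin(360°/24) = 410.62 mm²); the cube at (13, 14) is absent (z outside [3.5, 7]); the r=10 cylinder at (15, 3) contributes a regular 24-gon of circumradius 10 (area = (24/2)·10.000²·sin(360°/24) = 310.58 mm²); the 21×16.5 cube at (6, 13.5) contributes its full rectangle (area 346.50 mm²); Subtracting the remaining from the first: starting from the r=11.5 sphere (410.62 mm²), the r=10 cylinder at (15, 3) partially overlaps it — only the 62.24 mm² overlap (of its 310.58 mm²) is removed, clipping the outline; the 21×16.5 cube at (6, 13.5) misses the remaining region (no effect) — area = 348.39 mm²; the cylinder at (2, -1.5) does not reach this height (z outside [20.5, 25.5]); Merging all regions: only the result so far is present, so the union is just that shape — area = 348.39 mm². So its area = 348.39 mm². Layer 39 is larger (348.39 vs 249.60 mm²).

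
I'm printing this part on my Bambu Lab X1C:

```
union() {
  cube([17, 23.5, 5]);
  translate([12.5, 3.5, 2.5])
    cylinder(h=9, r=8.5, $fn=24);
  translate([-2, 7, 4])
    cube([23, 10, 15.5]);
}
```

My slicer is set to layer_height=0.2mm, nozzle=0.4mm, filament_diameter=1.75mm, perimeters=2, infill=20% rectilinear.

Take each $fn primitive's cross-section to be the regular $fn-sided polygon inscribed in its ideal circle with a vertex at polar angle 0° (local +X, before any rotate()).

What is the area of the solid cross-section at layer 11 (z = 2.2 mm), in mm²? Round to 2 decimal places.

399.50 mm²

At z = 2.2 mm: the cube (footprint 17×23.5) is included at this height (area 399.50 mm²); the cylinder at (12.5, 3.5) is absent (z outside [2.5, 11.5]); the cube at (-2, 7) does not reach this height (z outside [4, 19.5]); Taking the union: only the 17×23.5 cube is present, so the union is just that shape — area = 399.50 mm². Overall, the cross-section is a single solid region. Net area = 399.50 mm².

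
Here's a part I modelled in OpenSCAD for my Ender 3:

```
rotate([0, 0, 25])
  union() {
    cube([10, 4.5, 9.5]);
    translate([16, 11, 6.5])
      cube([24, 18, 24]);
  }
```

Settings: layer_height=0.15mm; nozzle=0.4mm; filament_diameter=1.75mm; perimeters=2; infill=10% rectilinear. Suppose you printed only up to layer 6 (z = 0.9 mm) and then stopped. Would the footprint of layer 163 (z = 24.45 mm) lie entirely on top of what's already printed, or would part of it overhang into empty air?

Compare the two slices. At z = 0.9: the cube (footprint 10×4.5) is included at this height (area 45.00 mm²); the cube at (16, 11) does not reach this height (z outside [6.5, 30.5]); Merging all regions: only the 10×4.5 cube is present, so the union is just that shape — area = 45.00 mm²; (rotated 25° about Z; rotation is an isometry so areas/perimeters/island counts are preserved). At z = 24.45: the cube is absent (z outside [0, 9.5]); the 24×18 cube at (16, 11) contributes its full rectangle (area 432.00 mm²); Combining (union): only the 24×18 cube at (16, 11) is present, so the union is just that shape — area = 432.00 mm²; (whole slice rotated 25° about Z — lengths, areas and connectivity unchanged). Checking containment: at z = 24.45 the cross-section extends beyond the z = 0.9 cross-section by about 432.00 mm².

part overhangs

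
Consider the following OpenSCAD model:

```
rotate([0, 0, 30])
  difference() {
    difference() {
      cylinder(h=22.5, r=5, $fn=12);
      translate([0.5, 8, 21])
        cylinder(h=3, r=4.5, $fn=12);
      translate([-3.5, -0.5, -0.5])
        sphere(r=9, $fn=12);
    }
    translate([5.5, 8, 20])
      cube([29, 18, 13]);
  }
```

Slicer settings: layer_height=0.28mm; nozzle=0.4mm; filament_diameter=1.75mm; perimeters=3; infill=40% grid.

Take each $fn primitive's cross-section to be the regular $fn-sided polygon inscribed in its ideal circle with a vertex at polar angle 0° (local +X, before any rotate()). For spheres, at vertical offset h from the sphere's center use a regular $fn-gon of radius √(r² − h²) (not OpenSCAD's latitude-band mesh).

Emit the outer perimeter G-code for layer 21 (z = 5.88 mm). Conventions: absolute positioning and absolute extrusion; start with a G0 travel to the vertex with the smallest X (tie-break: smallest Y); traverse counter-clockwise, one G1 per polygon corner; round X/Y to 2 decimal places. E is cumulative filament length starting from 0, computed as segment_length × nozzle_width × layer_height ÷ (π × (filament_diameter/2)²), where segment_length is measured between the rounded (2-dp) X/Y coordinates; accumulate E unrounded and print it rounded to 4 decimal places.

At z = 5.88 mm: the r=5 cylinder contributes a regular 12-gon of circumradius 5; the cylinder at (0.5, 8) is not intersected at this z (z outside [21, 24]); the r=9 sphere at (-3.5, -0.5) slices to a regular 12-gon of circumradius 6.348 (√(r²−h²) with h=6.38 from center); Taking the first minus the rest: starting from the r=5 cylinder, the r=9 sphere at (-3.5, -0.5) partially overlaps it — only the 56.52 mm² overlap (of its 120.89 mm²) is removed, clipping the outline — 1 connected region; the cube at (5.5, 8) is absent (z outside [20, 33]); Subtracting the remaining from the first: none of the subtracted shapes is present at this height, so the result so far is unchanged — 1 connected region; (rotated 30° about Z; rotation is an isometry so areas/perimeters/island counts are preserved). The outline is a single polygon with 11 vertices. Extrusion per mm of travel: 0.4 × 0.28 / (π × 0.875²) = 0.046564. Accumulating E over each segment gives final E = 1.2173.

G0 X-2.69 Y4.14 Z5.88
G1 X0.39 Y3.31 E0.1485
G1 X2.72 Y0.99 E0.3016
G1 X3.57 Y-2.18 E0.4545
G1 X3.17 Y-3.66 E0.5258
G1 X4.33 Y-2.50 E0.6022
G1 X5.00 Y0.00 E0.7228
G1 X4.33 Y2.50 E0.8433
G1 X2.50 Y4.33 E0.9638
G1 X0.00 Y5.00 E1.0843
G1 X-2.50 Y4.33 E1.2048
G1 X-2.69 Y4.14 E1.2173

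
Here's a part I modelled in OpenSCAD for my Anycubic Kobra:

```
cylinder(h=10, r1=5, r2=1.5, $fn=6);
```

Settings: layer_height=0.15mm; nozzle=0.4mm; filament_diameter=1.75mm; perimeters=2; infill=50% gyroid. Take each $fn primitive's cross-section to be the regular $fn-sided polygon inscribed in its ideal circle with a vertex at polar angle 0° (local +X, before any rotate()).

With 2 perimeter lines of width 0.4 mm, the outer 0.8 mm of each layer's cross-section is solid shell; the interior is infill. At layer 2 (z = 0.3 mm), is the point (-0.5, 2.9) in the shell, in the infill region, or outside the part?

At z = 0.3 mm: the cone: at t=0.030 of its height the radius interpolates to r₁+(r₂−r₁)t = 4.895, giving a regular 6-gon of that circumradius. Overall, the cross-section is a single solid region. The nearest boundary edge runs (2.45, 4.24)→(-2.45, 4.24); distance from the point to it = 1.34 mm. The point is inside the cross-section and 1.34 mm from the nearest boundary — more than the 0.8 mm shell width (2 × 0.4), so it's in the infill interior.

infill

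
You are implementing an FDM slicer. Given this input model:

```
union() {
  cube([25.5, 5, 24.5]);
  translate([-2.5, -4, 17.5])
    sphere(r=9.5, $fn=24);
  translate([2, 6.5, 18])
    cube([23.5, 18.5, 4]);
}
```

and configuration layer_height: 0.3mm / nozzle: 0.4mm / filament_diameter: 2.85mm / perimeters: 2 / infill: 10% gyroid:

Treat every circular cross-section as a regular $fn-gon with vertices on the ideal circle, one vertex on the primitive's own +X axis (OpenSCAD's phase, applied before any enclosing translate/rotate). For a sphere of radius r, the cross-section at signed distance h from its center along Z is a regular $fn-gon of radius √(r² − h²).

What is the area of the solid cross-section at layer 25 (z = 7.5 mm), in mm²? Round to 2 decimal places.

At z = 7.5 mm: the 25.5×5 cube contributes its full rectangle (area 127.50 mm²); the sphere at (-2.5, -4) is absent (|z−center|=10.000 > r=9.5); the cube at (2, 6.5) does not reach this height (z outside [18, 22]); Merging all regions: only the 25.5×5 cube is present, so the union is just that shape — area = 127.50 mm². Overall, the cross-section is a single solid region. Net area = 127.50 mm².

127.50 mm²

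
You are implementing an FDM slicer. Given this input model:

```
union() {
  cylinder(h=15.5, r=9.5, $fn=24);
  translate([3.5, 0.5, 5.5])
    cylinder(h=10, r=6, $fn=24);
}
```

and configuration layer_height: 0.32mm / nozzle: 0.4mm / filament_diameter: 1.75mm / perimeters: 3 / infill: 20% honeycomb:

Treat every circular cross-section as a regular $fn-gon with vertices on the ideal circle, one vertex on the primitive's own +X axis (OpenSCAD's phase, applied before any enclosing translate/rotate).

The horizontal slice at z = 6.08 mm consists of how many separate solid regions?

1

At z = 6.08 mm: the r=9.5 cylinder contributes a regular 24-gon of circumradius 9.5; the cylinder at (3.5, 0.5): section is a regular 24-gon, circumradius r=6; Combining (union): the regions partially overlap (shared area 111.69 mm²), so overlapping operands fuse into one piece — 1 connected region. The result has 1 disconnected region.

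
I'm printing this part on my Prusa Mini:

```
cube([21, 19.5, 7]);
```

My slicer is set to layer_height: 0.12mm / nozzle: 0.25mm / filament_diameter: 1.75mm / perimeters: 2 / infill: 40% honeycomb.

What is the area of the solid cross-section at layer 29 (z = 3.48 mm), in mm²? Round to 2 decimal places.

At z = 3.48 mm: the 21×19.5 cube contributes its full rectangle (area 409.50 mm²). Overall, the cross-section is a single solid region. Net area = 409.50 mm².

409.50 mm²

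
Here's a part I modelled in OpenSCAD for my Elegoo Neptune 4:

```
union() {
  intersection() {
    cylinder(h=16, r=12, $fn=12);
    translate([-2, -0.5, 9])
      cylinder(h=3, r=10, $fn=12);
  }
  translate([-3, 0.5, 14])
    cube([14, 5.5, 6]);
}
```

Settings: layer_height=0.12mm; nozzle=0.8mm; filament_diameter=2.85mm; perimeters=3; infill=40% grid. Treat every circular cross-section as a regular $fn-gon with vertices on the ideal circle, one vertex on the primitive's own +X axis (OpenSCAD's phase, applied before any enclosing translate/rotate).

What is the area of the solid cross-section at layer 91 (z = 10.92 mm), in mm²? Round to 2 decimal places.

At z = 10.92 mm: the r=12 cylinder contributes a regular 12-gon of circumradius 12 (area = (12/2)·12.000²·sin(360°/12) = 432.00 mm²); the r=10 cylinder at (-2, -0.5) contributes a regular 12-gon of circumradius 10 (area = (12/2)·10.000²·sin(360°/12) = 300.00 mm²); Keeping only the common overlap: the r=10 cylinder at (-2, -0.5) partially overlaps the r=12 cylinder; clipping to the common part keeps 299.30 mm² — area = 299.30 mm²; the cube at (-3, 0.5) does not reach this height (z outside [14, 20]); Taking the union: only that combined region is present, so the union is just that shape — area = 299.30 mm². Overall, the cross-section is a single solid region. Net area = 299.30 mm².

299.30 mm²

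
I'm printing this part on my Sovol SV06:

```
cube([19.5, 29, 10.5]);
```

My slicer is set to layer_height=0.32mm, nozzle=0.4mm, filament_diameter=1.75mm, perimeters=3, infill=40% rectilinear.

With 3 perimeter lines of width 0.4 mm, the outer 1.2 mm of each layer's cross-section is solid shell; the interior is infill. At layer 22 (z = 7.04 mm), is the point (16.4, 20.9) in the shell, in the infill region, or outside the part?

infill

At z = 7.04 mm: the cube is present — its section is the full 19.5×29 rectangle. Overall, the cross-section is a single solid region. The nearest boundary edge runs (19.50, 0.00)→(19.50, 29.00); distance from the point to it = 3.10 mm. The point is inside the cross-section and 3.10 mm from the nearest boundary — more than the 1.2 mm shell width (3 × 0.4), so it's in the infill interior.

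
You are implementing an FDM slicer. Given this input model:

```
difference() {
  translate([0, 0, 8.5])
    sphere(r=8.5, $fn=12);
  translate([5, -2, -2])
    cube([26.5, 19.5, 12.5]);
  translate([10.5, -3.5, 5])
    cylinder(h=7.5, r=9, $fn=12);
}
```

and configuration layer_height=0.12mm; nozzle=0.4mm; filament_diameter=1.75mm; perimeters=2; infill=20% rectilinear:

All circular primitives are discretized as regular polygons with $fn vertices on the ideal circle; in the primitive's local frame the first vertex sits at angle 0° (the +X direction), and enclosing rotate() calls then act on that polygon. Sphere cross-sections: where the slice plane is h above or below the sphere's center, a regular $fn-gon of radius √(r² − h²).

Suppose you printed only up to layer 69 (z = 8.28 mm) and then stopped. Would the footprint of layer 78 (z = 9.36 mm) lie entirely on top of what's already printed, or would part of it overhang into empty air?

entirely on top

Compare the two slices. At z = 8.28: the r=8.5 sphere slices to a regular 12-gon of circumradius 8.497 (√(r²−h²) with h=0.22 from center) (area = (12/2)·8.497²·sin(360°/12) = 216.60 mm²); the cube at (5, -2) is present — its section is the full 26.5×19.5 rectangle (area 516.75 mm²); the r=9 cylinder at (10.5, -3.5) gives a regular 12-gon of circumradius 9 (constant along its height) (area = (12/2)·9.000²·sin(360°/12) = 243.00 mm²); Taking the first minus the rest: starting from the r=8.5 sphere (216.60 mm²), the 26.5×19.5 cube at (5, -2) partially overlaps it — only the 21.68 mm² overlap (of its 516.75 mm²) is removed, clipping the outline; the r=9 cylinder at (10.5, -3.5) partially overlaps it — only the 36.03 mm² overlap (of its 243.00 mm²) is removed, clipping the outline — area = 158.90 mm². At z = 9.36: the sphere: section is a regular 12-gon, circumradius = √(r²−h²) = √(8.5²−0.86²) = 8.456 (area = (12/2)·8.456²·sin(360°/12) = 214.53 mm²); the cube at (5, -2) is present — its section is the full 26.5×19.5 rectangle (area 516.75 mm²); the r=9 cylinder at (10.5, -3.5) contributes a regular 12-gon of circumradius 9 (area = (12/2)·9.000²·sin(360°/12) = 243.00 mm²); Subtracting the remaining from the first: starting from the r=8.5 sphere (214.53 mm²), the 26.5×19.5 cube at (5, -2) partially overlaps it — only the 21.30 mm² overlap (of its 516.75 mm²) is removed, clipping the outline; the r=9 cylinder at (10.5, -3.5) partially overlaps it — only the 35.70 mm² overlap (of its 243.00 mm²) is removed, clipping the outline — area = 157.54 mm². Checking containment: the cross-section at z = 9.36 is a subset of the cross-section at z = 8.28.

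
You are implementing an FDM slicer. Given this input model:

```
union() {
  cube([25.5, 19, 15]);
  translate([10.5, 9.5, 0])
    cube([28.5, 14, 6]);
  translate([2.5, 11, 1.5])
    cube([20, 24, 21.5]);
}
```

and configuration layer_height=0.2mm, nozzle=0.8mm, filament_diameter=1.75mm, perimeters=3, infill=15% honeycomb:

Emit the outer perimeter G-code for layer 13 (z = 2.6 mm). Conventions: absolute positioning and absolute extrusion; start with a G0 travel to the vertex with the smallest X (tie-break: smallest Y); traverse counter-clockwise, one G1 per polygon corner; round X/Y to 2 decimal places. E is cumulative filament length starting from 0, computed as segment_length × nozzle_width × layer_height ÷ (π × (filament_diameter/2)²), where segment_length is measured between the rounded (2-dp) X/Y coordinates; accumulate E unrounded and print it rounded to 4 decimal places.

At z = 2.6 mm: the 25.5×19 cube contributes its full rectangle; the cube at (10.5, 9.5) is present — its section is the full 28.5×14 rectangle; the cube at (2.5, 11) is present — its section is the full 20×24 rectangle; Merging all regions: the regions partially overlap (shared area 356.50 mm²), so overlapping operands fuse into one piece — 1 connected region. The outline is a single polygon with 10 vertices. Extrusion per mm of travel: 0.8 × 0.2 / (π × 0.875²) = 0.066520. Accumulating E over each segment gives final E = 9.8450.

G0 X0.00 Y0.00 Z2.60
G1 X25.50 Y0.00 E1.6963
G1 X25.50 Y9.50 E2.3282
G1 X39.00 Y9.50 E3.2262
G1 X39.00 Y23.50 E4.1575
G1 X22.50 Y23.50 E5.2551
G1 X22.50 Y35.00 E6.0201
G1 X2.50 Y35.00 E7.3505
G1 X2.50 Y19.00 E8.4148
G1 X0.00 Y19.00 E8.5811
G1 X0.00 Y0.00 E9.8450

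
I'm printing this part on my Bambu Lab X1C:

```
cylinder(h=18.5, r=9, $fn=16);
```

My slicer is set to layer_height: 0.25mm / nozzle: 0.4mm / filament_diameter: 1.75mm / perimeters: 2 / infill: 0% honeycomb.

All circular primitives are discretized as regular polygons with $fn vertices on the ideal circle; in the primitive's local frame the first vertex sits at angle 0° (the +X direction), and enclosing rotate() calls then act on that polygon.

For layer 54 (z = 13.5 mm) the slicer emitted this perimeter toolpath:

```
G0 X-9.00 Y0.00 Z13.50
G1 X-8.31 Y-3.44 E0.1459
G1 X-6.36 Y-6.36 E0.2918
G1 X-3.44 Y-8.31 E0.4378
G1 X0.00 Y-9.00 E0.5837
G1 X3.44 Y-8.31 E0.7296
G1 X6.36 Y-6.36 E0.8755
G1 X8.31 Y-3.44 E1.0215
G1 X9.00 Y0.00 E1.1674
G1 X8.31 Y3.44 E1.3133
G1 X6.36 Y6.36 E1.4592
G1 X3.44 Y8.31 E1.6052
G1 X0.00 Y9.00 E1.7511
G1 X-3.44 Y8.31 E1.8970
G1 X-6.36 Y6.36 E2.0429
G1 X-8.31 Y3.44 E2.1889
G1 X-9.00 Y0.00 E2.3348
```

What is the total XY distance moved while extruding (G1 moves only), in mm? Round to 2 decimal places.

56.16 mm

Sum the Euclidean lengths of each G1 segment: total = 56.16 mm.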